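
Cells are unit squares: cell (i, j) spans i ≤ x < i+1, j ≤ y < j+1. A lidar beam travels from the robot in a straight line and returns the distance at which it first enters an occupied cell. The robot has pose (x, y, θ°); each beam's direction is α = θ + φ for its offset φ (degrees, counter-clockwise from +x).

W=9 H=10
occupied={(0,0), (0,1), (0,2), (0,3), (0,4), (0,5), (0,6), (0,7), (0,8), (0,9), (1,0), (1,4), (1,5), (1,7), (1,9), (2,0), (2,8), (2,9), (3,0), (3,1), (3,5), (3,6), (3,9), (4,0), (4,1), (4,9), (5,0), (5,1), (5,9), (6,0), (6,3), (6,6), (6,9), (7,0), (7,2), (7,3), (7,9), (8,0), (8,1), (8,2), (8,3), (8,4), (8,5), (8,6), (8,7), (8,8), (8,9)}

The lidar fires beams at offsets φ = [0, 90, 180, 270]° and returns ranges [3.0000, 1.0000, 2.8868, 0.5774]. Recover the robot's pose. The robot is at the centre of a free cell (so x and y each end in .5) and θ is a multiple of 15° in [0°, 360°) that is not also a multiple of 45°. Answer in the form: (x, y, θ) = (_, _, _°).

Enumerate (i+0.5, j+0.5, θ) over the 43 free cells and 16 admissible headings. For each, cast all 4 beams and compare to the given ranges.
  (6.5, 2.5, 345°): beam 1 = 0.5176 ≠ 3.0000 ✗
  (4.5, 8.5, 15°): beam 1 = 1.9319 ≠ 3.0000 ✗
  (3.5, 2.5, 255°): beam 1 = 0.5176 ≠ 3.0000 ✗
  (1.5, 2.5, 165°): beam 1 = 0.5176 ≠ 3.0000 ✗
  (6.5, 1.5, 195°): beam 1 = 0.5176 ≠ 3.0000 ✗
  …
  (3.5, 7.5, 30°): r_1=3.0000, r_2=1.0000, r_3=2.8868, r_4=0.5774 — all match ✓
Unique over the lattice → pose = (3.5, 7.5, 30°).

(x, y, θ) = (3.5, 7.5, 30°)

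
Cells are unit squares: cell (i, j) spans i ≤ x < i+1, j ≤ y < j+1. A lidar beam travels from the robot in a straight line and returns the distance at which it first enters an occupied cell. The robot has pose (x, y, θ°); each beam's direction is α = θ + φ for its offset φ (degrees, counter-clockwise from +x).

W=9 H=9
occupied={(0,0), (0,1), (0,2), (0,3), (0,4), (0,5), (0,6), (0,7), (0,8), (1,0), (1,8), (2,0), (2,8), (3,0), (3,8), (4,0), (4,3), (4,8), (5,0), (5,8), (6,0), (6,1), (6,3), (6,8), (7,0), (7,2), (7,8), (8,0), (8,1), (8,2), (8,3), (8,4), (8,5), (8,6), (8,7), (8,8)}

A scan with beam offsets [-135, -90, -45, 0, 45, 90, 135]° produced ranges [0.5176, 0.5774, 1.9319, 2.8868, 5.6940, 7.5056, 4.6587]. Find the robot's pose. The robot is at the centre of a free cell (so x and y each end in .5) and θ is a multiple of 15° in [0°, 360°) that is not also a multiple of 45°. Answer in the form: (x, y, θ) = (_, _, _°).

The pose lattice has 45·16 = 720 candidates. Test each by forward raycasting.
  (6.5, 4.5, 240°): beam 1 = 3.6235 ≠ 0.5176 ✗
  (4.5, 2.5, 255°): beam 1 = 0.5774 ≠ 0.5176 ✗
  (4.5, 5.5, 330°): beam 1 = 3.6235 ≠ 0.5176 ✗
  …
  (1.5, 3.5, 300°): r_1=0.5176, r_2=0.5774, r_3=1.9319, r_4=2.8868, r_5=5.6940, r_6=7.5056, r_7=4.6587 — all match ✓
No second candidate reproduces the full scan.

(x, y, θ) = (1.5, 3.5, 300°)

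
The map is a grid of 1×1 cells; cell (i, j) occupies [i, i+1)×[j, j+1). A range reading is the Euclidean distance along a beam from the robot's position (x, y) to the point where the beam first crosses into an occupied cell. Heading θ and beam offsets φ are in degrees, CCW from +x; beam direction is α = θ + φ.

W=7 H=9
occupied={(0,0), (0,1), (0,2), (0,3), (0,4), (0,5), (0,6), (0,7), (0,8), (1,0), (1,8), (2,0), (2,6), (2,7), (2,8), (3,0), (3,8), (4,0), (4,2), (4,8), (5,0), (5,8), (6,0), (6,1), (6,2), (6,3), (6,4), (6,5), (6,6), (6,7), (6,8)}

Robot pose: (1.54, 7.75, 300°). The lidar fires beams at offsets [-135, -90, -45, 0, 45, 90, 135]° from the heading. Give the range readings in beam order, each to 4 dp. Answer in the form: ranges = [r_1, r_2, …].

beam 1: φ=-135°, α=165°
  d=(-0.9659,0.2588)  start (1,7)  tX=0.5590 tY=0.9659  stride 1/|dx|=1.0353 1/|dy|=3.8637
    cross x-line → (0,7), t=0.5590 (wall)
  → r_1 = 0.5590
beam 2: φ=-90°, α=210°
  d=(-0.8660,-0.5000)  start (1,7)  tX=0.6235 tY=1.5000  stride 1/|dx|=1.1547 1/|dy|=2.0000
    cross x-line → (0,7), t=0.6235 (wall)
  → r_2 = 0.6235
beam 3: φ=-45°, α=255°
  d=(-0.2588,-0.9659)  start (1,7)  tX=2.0864 tY=0.7765  stride 1/|dx|=3.8637 1/|dy|=1.0353
    cross y-line → (1,6), t=0.7765
    cross y-line → (1,5), t=1.8117
    cross x-line → (0,5), t=2.0864 (wall)
  → r_3 = 2.0864
beam 4: φ=0°, α=300°
  d=(0.5000,-0.8660)  start (1,7)  tX=0.9200 tY=0.8660  stride 1/|dx|=2.0000 1/|dy|=1.1547
    cross y-line → (1,6), t=0.8660
    cross x-line → (2,6), t=0.9200 (wall)
  → r_4 = 0.9200
beam 5: φ=45°, α=345°
  d=(0.9659,-0.2588)  start (1,7)  tX=0.4762 tY=2.8978  stride 1/|dx|=1.0353 1/|dy|=3.8637
    cross x-line → (2,7), t=0.4762 (wall)
  → r_5 = 0.4762
beam 6: φ=90°, α=30°
  d=(0.8660,0.5000)  start (1,7)  tX=0.5312 tY=0.5000  stride 1/|dx|=1.1547 1/|dy|=2.0000
    cross y-line → (1,8), t=0.5000 (wall)
  → r_6 = 0.5000
beam 7: φ=135°, α=75°
  d=(0.2588,0.9659)  start (1,7)  tX=1.7773 tY=0.2588  stride 1/|dx|=3.8637 1/|dy|=1.0353
    cross y-line → (1,8), t=0.2588 (wall)
  → r_7 = 0.2588

ranges = [0.5590, 0.6235, 2.0864, 0.9200, 0.4762, 0.5000, 0.2588]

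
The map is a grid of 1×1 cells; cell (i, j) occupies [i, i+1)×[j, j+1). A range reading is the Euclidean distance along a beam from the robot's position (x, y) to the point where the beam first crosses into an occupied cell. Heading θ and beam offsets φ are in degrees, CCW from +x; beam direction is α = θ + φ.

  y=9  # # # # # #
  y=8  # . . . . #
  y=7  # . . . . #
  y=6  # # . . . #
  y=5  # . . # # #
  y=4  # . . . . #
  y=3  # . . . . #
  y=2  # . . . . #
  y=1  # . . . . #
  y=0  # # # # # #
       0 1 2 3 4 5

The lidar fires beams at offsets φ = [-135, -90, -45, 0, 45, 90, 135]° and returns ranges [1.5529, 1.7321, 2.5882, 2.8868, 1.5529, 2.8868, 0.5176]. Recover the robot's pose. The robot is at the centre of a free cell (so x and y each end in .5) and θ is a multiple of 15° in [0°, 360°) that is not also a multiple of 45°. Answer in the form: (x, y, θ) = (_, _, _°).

(x, y, θ) = (3.5, 6.5, 120°)

Enumerate (i+0.5, j+0.5, θ) over the 29 free cells and 16 admissible headings. For each, cast all 7 beams and compare to the given ranges.
  (1.5, 3.5, 345°): beam 1 = 0.5774 ≠ 1.5529 ✗
  (1.5, 4.5, 195°): beam 1 = 5.1962 ≠ 1.5529 ✗
  (2.5, 2.5, 75°): beam 1 = 1.7321 ≠ 1.5529 ✗
  (4.5, 3.5, 30°): beam 1 = 2.5882 ≠ 1.5529 ✗
  …
  (3.5, 6.5, 120°): r_1=1.5529, r_2=1.7321, r_3=2.5882, r_4=2.8868, r_5=1.5529, r_6=2.8868, r_7=0.5176 — all match ✓
Only this pose fits every beam.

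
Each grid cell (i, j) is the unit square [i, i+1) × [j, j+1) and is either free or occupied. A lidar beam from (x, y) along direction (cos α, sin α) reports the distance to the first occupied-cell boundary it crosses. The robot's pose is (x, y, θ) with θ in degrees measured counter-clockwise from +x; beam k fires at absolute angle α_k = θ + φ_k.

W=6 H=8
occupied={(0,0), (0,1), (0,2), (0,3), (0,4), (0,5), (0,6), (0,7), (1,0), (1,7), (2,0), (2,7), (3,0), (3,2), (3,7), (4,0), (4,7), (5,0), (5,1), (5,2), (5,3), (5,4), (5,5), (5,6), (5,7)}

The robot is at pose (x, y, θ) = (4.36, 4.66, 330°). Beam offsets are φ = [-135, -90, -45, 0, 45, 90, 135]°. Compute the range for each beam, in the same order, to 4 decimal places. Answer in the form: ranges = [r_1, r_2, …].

ranges = [3.4785, 1.9168, 2.4728, 0.7390, 0.6626, 1.2800, 2.4225]

beam 1: φ=-135°, α=195°
  direction (-0.9659, -0.2588); cell (4,4); t to first gridline: x 0.3727, y 2.5500 (then +1.0353 / +3.8637)
    (3,4) via x @ 0.3727
    (2,4) via x @ 1.4080
    (1,4) via x @ 2.4433
    (1,3) via y @ 2.5500
    (0,3) via x @ 3.4785  # hit
  → r_1 = 3.4785
beam 2: φ=-90°, α=240°
  direction (-0.5000, -0.8660); cell (4,4); t to first gridline: x 0.7200, y 0.7621 (then +2.0000 / +1.1547)
    (3,4) via x @ 0.7200
    (3,3) via y @ 0.7621
    (3,2) via y @ 1.9168  # hit
  → r_2 = 1.9168
beam 3: φ=-45°, α=285°
  direction (0.2588, -0.9659); cell (4,4); t to first gridline: x 2.4728, y 0.6833 (then +3.8637 / +1.0353)
    (4,3) via y @ 0.6833
    (4,2) via y @ 1.7186
    (5,2) via x @ 2.4728  # hit
  → r_3 = 2.4728
beam 4: φ=0°, α=330°
  direction (0.8660, -0.5000); cell (4,4); t to first gridline: x 0.7390, y 1.3200 (then +1.1547 / +2.0000)
    (5,4) via x @ 0.7390  # hit
  → r_4 = 0.7390
beam 5: φ=45°, α=15°
  direction (0.9659, 0.2588); cell (4,4); t to first gridline: x 0.6626, y 1.3137 (then +1.0353 / +3.8637)
    (5,4) via x @ 0.6626  # hit
  → r_5 = 0.6626
beam 6: φ=90°, α=60°
  direction (0.5000, 0.8660); cell (4,4); t to first gridline: x 1.2800, y 0.3926 (then +2.0000 / +1.1547)
    (4,5) via y @ 0.3926
    (5,5) via x @ 1.2800  # hit
  → r_6 = 1.2800
beam 7: φ=135°, α=105°
  direction (-0.2588, 0.9659); cell (4,4); t to first gridline: x 1.3909, y 0.3520 (then +3.8637 / +1.0353)
    (4,5) via y @ 0.3520
    (4,6) via y @ 1.3873
    (3,6) via x @ 1.3909
    (3,7) via y @ 2.4225  # hit
  → r_7 = 2.4225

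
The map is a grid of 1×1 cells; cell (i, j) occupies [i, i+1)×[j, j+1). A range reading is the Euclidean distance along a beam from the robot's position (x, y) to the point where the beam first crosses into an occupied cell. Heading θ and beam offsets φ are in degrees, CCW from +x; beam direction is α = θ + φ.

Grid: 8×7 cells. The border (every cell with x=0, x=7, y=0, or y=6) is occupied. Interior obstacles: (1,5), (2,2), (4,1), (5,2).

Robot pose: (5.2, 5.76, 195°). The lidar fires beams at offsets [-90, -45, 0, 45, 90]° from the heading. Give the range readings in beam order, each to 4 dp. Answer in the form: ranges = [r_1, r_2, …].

ranges = [0.2485, 0.4800, 4.3482, 5.4964, 2.8574]

beam 1: φ=-90°, α=105°
  direction (-0.2588, 0.9659); cell (5,5); t to first gridline: x 0.7727, y 0.2485 (then +3.8637 / +1.0353)
    (5,6) via y @ 0.2485  # hit
  → r_1 = 0.2485
beam 2: φ=-45°, α=150°
  direction (-0.8660, 0.5000); cell (5,5); t to first gridline: x 0.2309, y 0.4800 (then +1.1547 / +2.0000)
    (4,5) via x @ 0.2309
    (4,6) via y @ 0.4800  # hit
  → r_2 = 0.4800
beam 3: φ=0°, α=195°
  direction (-0.9659, -0.2588); cell (5,5); t to first gridline: x 0.2071, y 2.9364 (then +1.0353 / +3.8637)
    (4,5) via x @ 0.2071
    (3,5) via x @ 1.2423
    (2,5) via x @ 2.2776
    (2,4) via y @ 2.9364
    (1,4) via x @ 3.3129
    (0,4) via x @ 4.3482  # hit
  → r_3 = 4.3482
beam 4: φ=45°, α=240°
  direction (-0.5000, -0.8660); cell (5,5); t to first gridline: x 0.4000, y 0.8776 (then +2.0000 / +1.1547)
    (4,5) via x @ 0.4000
    (4,4) via y @ 0.8776
    (4,3) via y @ 2.0323
    (3,3) via x @ 2.4000
    (3,2) via y @ 3.1870
    (3,1) via y @ 4.3417
    (2,1) via x @ 4.4000
    (2,0) via y @ 5.4964  # hit
  → r_4 = 5.4964
beam 5: φ=90°, α=285°
  direction (0.2588, -0.9659); cell (5,5); t to first gridline: x 3.0910, y 0.7868 (then +3.8637 / +1.0353)
    (5,4) via y @ 0.7868
    (5,3) via y @ 1.8221
    (5,2) via y @ 2.8574  # hit
  → r_5 = 2.8574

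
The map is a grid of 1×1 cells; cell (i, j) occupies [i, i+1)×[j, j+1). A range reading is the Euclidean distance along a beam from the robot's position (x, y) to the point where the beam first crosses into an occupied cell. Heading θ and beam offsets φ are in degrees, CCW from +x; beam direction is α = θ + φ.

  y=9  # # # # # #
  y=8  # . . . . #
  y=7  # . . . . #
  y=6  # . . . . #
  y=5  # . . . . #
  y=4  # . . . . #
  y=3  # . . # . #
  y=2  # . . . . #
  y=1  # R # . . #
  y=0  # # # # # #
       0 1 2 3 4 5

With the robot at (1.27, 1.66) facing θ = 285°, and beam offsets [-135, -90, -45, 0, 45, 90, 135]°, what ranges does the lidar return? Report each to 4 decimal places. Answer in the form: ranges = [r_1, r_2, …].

ranges = [0.3118, 0.2795, 0.5400, 0.6833, 0.8429, 0.7558, 7.4600]

beam 1: φ=-135°, α=150°
  d=(-0.8660,0.5000)  start (1,1)  tX=0.3118 tY=0.6800  stride 1/|dx|=1.1547 1/|dy|=2.0000
    cross x-line → (0,1), t=0.3118 (wall)
  → r_1 = 0.3118
beam 2: φ=-90°, α=195°
  d=(-0.9659,-0.2588)  start (1,1)  tX=0.2795 tY=2.5500  stride 1/|dx|=1.0353 1/|dy|=3.8637
    cross x-line → (0,1), t=0.2795 (wall)
  → r_2 = 0.2795
beam 3: φ=-45°, α=240°
  d=(-0.5000,-0.8660)  start (1,1)  tX=0.5400 tY=0.7621  stride 1/|dx|=2.0000 1/|dy|=1.1547
    cross x-line → (0,1), t=0.5400 (wall)
  → r_3 = 0.5400
beam 4: φ=0°, α=285°
  d=(0.2588,-0.9659)  start (1,1)  tX=2.8205 tY=0.6833  stride 1/|dx|=3.8637 1/|dy|=1.0353
    cross y-line → (1,0), t=0.6833 (wall)
  → r_4 = 0.6833
beam 5: φ=45°, α=330°
  d=(0.8660,-0.5000)  start (1,1)  tX=0.8429 tY=1.3200  stride 1/|dx|=1.1547 1/|dy|=2.0000
    cross x-line → (2,1), t=0.8429 (wall)
  → r_5 = 0.8429
beam 6: φ=90°, α=15°
  d=(0.9659,0.2588)  start (1,1)  tX=0.7558 tY=1.3137  stride 1/|dx|=1.0353 1/|dy|=3.8637
    cross x-line → (2,1), t=0.7558 (wall)
  → r_6 = 0.7558
beam 7: φ=135°, α=60°
  d=(0.5000,0.8660)  start (1,1)  tX=1.4600 tY=0.3926  stride 1/|dx|=2.0000 1/|dy|=1.1547
    cross y-line → (1,2), t=0.3926
    cross x-line → (2,2), t=1.4600
    cross y-line → (2,3), t=1.5473
    cross y-line → (2,4), t=2.7020
    cross x-line → (3,4), t=3.4600
    cross y-line → (3,5), t=3.8567
    cross y-line → (3,6), t=5.0114
    cross x-line → (4,6), t=5.4600
    cross y-line → (4,7), t=6.1661
    cross y-line → (4,8), t=7.3208
    cross x-line → (5,8), t=7.4600 (wall)
  → r_7 = 7.4600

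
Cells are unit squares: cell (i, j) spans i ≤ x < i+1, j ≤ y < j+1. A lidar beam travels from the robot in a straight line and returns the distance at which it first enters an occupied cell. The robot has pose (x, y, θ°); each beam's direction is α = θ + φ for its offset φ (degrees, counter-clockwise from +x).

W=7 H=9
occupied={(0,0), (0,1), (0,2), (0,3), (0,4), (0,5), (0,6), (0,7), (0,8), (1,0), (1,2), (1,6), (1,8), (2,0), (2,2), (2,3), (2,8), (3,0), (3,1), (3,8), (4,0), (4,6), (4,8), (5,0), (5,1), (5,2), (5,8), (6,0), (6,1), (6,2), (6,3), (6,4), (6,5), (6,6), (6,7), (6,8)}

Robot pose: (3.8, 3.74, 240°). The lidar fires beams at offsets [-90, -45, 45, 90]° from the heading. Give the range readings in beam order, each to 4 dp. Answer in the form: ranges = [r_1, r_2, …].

ranges = [3.2332, 0.8282, 2.8367, 1.4800]

beam 1: φ=-90°, α=150°
  direction (-0.8660, 0.5000); cell (3,3); t to first gridline: x 0.9238, y 0.5200 (then +1.1547 / +2.0000)
    (3,4) via y @ 0.5200
    (2,4) via x @ 0.9238
    (1,4) via x @ 2.0785
    (1,5) via y @ 2.5200
    (0,5) via x @ 3.2332  # hit
  → r_1 = 3.2332
beam 2: φ=-45°, α=195°
  direction (-0.9659, -0.2588); cell (3,3); t to first gridline: x 0.8282, y 2.8591 (then +1.0353 / +3.8637)
    (2,3) via x @ 0.8282  # hit
  → r_2 = 0.8282
beam 3: φ=45°, α=285°
  direction (0.2588, -0.9659); cell (3,3); t to first gridline: x 0.7727, y 0.7661 (then +3.8637 / +1.0353)
    (3,2) via y @ 0.7661
    (4,2) via x @ 0.7727
    (4,1) via y @ 1.8014
    (4,0) via y @ 2.8367  # hit
  → r_3 = 2.8367
beam 4: φ=90°, α=330°
  direction (0.8660, -0.5000); cell (3,3); t to first gridline: x 0.2309, y 1.4800 (then +1.1547 / +2.0000)
    (4,3) via x @ 0.2309
    (5,3) via x @ 1.3856
    (5,2) via y @ 1.4800  # hit
  → r_4 = 1.4800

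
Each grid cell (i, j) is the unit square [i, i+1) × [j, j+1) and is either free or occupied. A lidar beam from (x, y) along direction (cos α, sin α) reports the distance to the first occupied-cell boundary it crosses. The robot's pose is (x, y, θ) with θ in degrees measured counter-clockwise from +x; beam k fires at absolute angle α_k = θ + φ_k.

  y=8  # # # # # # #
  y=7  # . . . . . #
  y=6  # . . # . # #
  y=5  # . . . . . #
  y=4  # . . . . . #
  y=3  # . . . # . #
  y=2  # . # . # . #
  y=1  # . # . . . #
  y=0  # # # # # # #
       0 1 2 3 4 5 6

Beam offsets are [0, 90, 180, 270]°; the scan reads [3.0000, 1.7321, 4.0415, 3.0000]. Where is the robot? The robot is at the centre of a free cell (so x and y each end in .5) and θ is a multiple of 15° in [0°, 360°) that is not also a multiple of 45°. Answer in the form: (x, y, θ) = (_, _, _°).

(x, y, θ) = (2.5, 4.5, 120°)

Enumerate (i+0.5, j+0.5, θ) over the 29 free cells and 16 admissible headings. For each, cast all 4 beams and compare to the given ranges.
  (1.5, 5.5, 300°): beam 1 = 2.8868 ≠ 3.0000 ✗
  (1.5, 1.5, 105°): beam 1 = 1.9319 ≠ 3.0000 ✗
  (4.5, 5.5, 240°): beam 3 = 1.0000 ≠ 4.0415 ✗
  (3.5, 2.5, 105°): beam 1 = 5.6940 ≠ 3.0000 ✗
  …
  (2.5, 4.5, 120°): r_1=3.0000, r_2=1.7321, r_3=4.0415, r_4=3.0000 — all match ✓
No second candidate reproduces the full scan.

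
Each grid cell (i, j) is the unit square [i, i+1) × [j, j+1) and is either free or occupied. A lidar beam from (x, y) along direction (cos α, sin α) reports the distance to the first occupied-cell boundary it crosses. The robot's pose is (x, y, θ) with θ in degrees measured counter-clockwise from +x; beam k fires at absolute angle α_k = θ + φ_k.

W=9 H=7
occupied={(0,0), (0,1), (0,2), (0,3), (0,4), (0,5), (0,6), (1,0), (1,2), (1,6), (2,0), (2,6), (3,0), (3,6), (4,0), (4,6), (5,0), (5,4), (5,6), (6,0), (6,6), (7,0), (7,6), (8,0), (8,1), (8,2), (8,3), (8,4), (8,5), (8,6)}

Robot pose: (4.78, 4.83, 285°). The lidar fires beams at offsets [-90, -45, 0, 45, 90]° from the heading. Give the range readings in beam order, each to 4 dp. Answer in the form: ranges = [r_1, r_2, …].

ranges = [3.9133, 4.4225, 0.8500, 0.2540, 0.2278]

beam 1: φ=-90°, α=195°
  dir = (cos 195°, sin 195°) = (-0.9659, -0.2588); from cell (4,4)
  next x-line at t=0.8075, next y-line at t=3.2069; Δt_x=1.0353, Δt_y=3.8637
    x: enter (3,4) at t=0.8075
    x: enter (2,4) at t=1.8428
    x: enter (1,4) at t=2.8781
    y: enter (1,3) at t=3.2069
    x: enter (0,3) at t=3.9133 ← occupied
  → r_1 = 3.9133
beam 2: φ=-45°, α=240°
  dir = (cos 240°, sin 240°) = (-0.5000, -0.8660); from cell (4,4)
  next x-line at t=1.5600, next y-line at t=0.9584; Δt_x=2.0000, Δt_y=1.1547
    y: enter (4,3) at t=0.9584
    x: enter (3,3) at t=1.5600
    y: enter (3,2) at t=2.1131
    y: enter (3,1) at t=3.2678
    x: enter (2,1) at t=3.5600
    y: enter (2,0) at t=4.4225 ← occupied
  → r_2 = 4.4225
beam 3: φ=0°, α=285°
  dir = (cos 285°, sin 285°) = (0.2588, -0.9659); from cell (4,4)
  next x-line at t=0.8500, next y-line at t=0.8593; Δt_x=3.8637, Δt_y=1.0353
    x: enter (5,4) at t=0.8500 ← occupied
  → r_3 = 0.8500
beam 4: φ=45°, α=330°
  dir = (cos 330°, sin 330°) = (0.8660, -0.5000); from cell (4,4)
  next x-line at t=0.2540, next y-line at t=1.6600; Δt_x=1.1547, Δt_y=2.0000
    x: enter (5,4) at t=0.2540 ← occupied
  → r_4 = 0.2540
beam 5: φ=90°, α=15°
  dir = (cos 15°, sin 15°) = (0.9659, 0.2588); from cell (4,4)
  next x-line at t=0.2278, next y-line at t=0.6568; Δt_x=1.0353, Δt_y=3.8637
    x: enter (5,4) at t=0.2278 ← occupied
  → r_5 = 0.2278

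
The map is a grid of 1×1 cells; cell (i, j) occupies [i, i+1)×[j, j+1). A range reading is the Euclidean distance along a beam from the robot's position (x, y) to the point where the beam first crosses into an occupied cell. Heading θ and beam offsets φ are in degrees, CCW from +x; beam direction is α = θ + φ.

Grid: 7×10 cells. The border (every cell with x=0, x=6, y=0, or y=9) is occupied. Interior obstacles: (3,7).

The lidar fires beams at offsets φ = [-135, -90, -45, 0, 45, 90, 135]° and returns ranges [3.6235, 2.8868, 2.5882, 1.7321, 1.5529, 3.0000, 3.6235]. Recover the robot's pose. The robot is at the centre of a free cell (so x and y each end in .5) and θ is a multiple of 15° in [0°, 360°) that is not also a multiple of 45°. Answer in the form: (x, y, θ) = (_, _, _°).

(x, y, θ) = (4.5, 3.5, 330°)

Enumerate (i+0.5, j+0.5, θ) over the 39 free cells and 16 admissible headings. For each, cast all 7 beams and compare to the given ranges.
  (4.5, 4.5, 30°): beam 2 = 3.0000 ≠ 2.8868 ✗
  (3.5, 2.5, 75°): beam 1 = 1.7321 ≠ 3.6235 ✗
  (1.5, 3.5, 285°): beam 1 = 0.5774 ≠ 3.6235 ✗
  (4.5, 7.5, 240°): beam 1 = 1.5529 ≠ 3.6235 ✗
  …
  (4.5, 3.5, 330°): r_1=3.6235, r_2=2.8868, r_3=2.5882, r_4=1.7321, r_5=1.5529, r_6=3.0000, r_7=3.6235 — all match ✓
Only this pose fits every beam.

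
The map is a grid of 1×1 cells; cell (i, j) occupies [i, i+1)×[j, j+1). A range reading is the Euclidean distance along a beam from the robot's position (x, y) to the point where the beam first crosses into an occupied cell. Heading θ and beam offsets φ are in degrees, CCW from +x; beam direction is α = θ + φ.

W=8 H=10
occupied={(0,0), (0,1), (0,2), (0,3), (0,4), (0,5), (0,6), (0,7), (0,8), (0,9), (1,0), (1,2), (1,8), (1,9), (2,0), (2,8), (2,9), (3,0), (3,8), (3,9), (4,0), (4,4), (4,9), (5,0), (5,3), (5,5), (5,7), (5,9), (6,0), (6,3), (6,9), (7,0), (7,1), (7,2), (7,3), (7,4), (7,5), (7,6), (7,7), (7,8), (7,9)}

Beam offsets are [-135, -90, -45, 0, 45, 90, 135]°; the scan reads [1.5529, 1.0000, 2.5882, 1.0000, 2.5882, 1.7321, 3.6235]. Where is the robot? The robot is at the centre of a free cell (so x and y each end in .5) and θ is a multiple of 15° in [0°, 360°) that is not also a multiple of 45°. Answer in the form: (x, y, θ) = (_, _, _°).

The pose lattice has 39·16 = 624 candidates. Test each by forward raycasting.
  (2.5, 5.5, 330°): beam 2 = 2.8868 ≠ 1.0000 ✗
  (4.5, 3.5, 300°): beam 1 = 3.6235 ≠ 1.5529 ✗
  (4.5, 5.5, 330°): beam 1 = 3.6235 ≠ 1.5529 ✗
  (3.5, 5.5, 120°): beam 2 = 4.0415 ≠ 1.0000 ✗
  …
  (4.5, 6.5, 30°): r_1=1.5529, r_2=1.0000, r_3=2.5882, r_4=1.0000, r_5=2.5882, r_6=1.7321, r_7=3.6235 — all match ✓
Unique over the lattice → pose = (4.5, 6.5, 30°).

(x, y, θ) = (4.5, 6.5, 30°)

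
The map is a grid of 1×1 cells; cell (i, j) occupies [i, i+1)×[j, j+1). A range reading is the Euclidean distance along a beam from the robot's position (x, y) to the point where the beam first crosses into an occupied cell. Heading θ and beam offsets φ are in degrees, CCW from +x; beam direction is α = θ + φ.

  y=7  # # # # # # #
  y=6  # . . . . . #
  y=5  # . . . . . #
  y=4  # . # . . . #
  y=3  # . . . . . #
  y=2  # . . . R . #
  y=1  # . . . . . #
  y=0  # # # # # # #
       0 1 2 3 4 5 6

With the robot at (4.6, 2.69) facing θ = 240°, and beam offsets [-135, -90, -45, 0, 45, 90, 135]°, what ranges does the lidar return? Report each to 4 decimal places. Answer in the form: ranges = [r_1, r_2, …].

beam 1: φ=-135°, α=105°
  direction (-0.2588, 0.9659); cell (4,2); t to first gridline: x 2.3182, y 0.3209 (then +3.8637 / +1.0353)
    (4,3) via y @ 0.3209
    (4,4) via y @ 1.3562
    (3,4) via x @ 2.3182
    (3,5) via y @ 2.3915
    (3,6) via y @ 3.4268
    (3,7) via y @ 4.4620  # hit
  → r_1 = 4.4620
beam 2: φ=-90°, α=150°
  direction (-0.8660, 0.5000); cell (4,2); t to first gridline: x 0.6928, y 0.6200 (then +1.1547 / +2.0000)
    (4,3) via y @ 0.6200
    (3,3) via x @ 0.6928
    (2,3) via x @ 1.8475
    (2,4) via y @ 2.6200  # hit
  → r_2 = 2.6200
beam 3: φ=-45°, α=195°
  direction (-0.9659, -0.2588); cell (4,2); t to first gridline: x 0.6212, y 2.6660 (then +1.0353 / +3.8637)
    (3,2) via x @ 0.6212
    (2,2) via x @ 1.6564
    (2,1) via y @ 2.6660
    (1,1) via x @ 2.6917
    (0,1) via x @ 3.7270  # hit
  → r_3 = 3.7270
beam 4: φ=0°, α=240°
  direction (-0.5000, -0.8660); cell (4,2); t to first gridline: x 1.2000, y 0.7967 (then +2.0000 / +1.1547)
    (4,1) via y @ 0.7967
    (3,1) via x @ 1.2000
    (3,0) via y @ 1.9514  # hit
  → r_4 = 1.9514
beam 5: φ=45°, α=285°
  direction (0.2588, -0.9659); cell (4,2); t to first gridline: x 1.5455, y 0.7143 (then +3.8637 / +1.0353)
    (4,1) via y @ 0.7143
    (5,1) via x @ 1.5455
    (5,0) via y @ 1.7496  # hit
  → r_5 = 1.7496
beam 6: φ=90°, α=330°
  direction (0.8660, -0.5000); cell (4,2); t to first gridline: x 0.4619, y 1.3800 (then +1.1547 / +2.0000)
    (5,2) via x @ 0.4619
    (5,1) via y @ 1.3800
    (6,1) via x @ 1.6166  # hit
  → r_6 = 1.6166
beam 7: φ=135°, α=15°
  direction (0.9659, 0.2588); cell (4,2); t to first gridline: x 0.4141, y 1.1977 (then +1.0353 / +3.8637)
    (5,2) via x @ 0.4141
    (5,3) via y @ 1.1977
    (6,3) via x @ 1.4494  # hit
  → r_7 = 1.4494

ranges = [4.4620, 2.6200, 3.7270, 1.9514, 1.7496, 1.6166, 1.4494]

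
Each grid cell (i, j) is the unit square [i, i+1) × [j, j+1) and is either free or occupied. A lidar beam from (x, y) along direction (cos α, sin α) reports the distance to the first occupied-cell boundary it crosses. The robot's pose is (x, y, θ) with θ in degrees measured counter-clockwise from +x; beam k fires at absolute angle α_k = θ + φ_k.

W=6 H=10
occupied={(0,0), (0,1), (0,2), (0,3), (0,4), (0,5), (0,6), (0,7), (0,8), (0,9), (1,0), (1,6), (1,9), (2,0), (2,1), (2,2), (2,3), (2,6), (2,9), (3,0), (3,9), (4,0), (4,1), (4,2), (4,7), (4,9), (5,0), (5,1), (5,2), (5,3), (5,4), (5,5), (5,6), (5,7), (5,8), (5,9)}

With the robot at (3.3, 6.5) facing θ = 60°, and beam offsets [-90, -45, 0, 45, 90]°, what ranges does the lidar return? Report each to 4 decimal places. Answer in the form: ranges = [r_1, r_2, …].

beam 1: φ=-90°, α=330°
  dir = (cos 330°, sin 330°) = (0.8660, -0.5000); from cell (3,6)
  next x-line at t=0.8083, next y-line at t=1.0000; Δt_x=1.1547, Δt_y=2.0000
    x: enter (4,6) at t=0.8083
    y: enter (4,5) at t=1.0000
    x: enter (5,5) at t=1.9630 ← occupied
  → r_1 = 1.9630
beam 2: φ=-45°, α=15°
  dir = (cos 15°, sin 15°) = (0.9659, 0.2588); from cell (3,6)
  next x-line at t=0.7247, next y-line at t=1.9319; Δt_x=1.0353, Δt_y=3.8637
    x: enter (4,6) at t=0.7247
    x: enter (5,6) at t=1.7600 ← occupied
  → r_2 = 1.7600
beam 3: φ=0°, α=60°
  dir = (cos 60°, sin 60°) = (0.5000, 0.8660); from cell (3,6)
  next x-line at t=1.4000, next y-line at t=0.5774; Δt_x=2.0000, Δt_y=1.1547
    y: enter (3,7) at t=0.5774
    x: enter (4,7) at t=1.4000 ← occupied
  → r_3 = 1.4000
beam 4: φ=45°, α=105°
  dir = (cos 105°, sin 105°) = (-0.2588, 0.9659); from cell (3,6)
  next x-line at t=1.1591, next y-line at t=0.5176; Δt_x=3.8637, Δt_y=1.0353
    y: enter (3,7) at t=0.5176
    x: enter (2,7) at t=1.1591
    y: enter (2,8) at t=1.5529
    y: enter (2,9) at t=2.5882 ← occupied
  → r_4 = 2.5882
beam 5: φ=90°, α=150°
  dir = (cos 150°, sin 150°) = (-0.8660, 0.5000); from cell (3,6)
  next x-line at t=0.3464, next y-line at t=1.0000; Δt_x=1.1547, Δt_y=2.0000
    x: enter (2,6) at t=0.3464 ← occupied
  → r_5 = 0.3464

ranges = [1.9630, 1.7600, 1.4000, 2.5882, 0.3464]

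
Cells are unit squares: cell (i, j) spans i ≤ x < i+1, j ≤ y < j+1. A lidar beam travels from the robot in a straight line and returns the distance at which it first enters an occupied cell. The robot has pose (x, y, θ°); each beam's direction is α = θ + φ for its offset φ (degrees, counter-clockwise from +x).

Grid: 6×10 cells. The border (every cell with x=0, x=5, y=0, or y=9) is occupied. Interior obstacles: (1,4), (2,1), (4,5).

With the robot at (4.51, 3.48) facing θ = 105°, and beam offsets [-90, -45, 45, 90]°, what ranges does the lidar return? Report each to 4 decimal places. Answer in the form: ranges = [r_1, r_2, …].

beam 1: φ=-90°, α=15°
  cosα=0.9659 sinα=0.2588 | (4,3) | tMaxX 0.5073 tMaxY 2.0091 | tΔX 1.0353 tΔY 3.8637
    t=0.5073 [x] (5,3) — stop
  → r_1 = 0.5073
beam 2: φ=-45°, α=60°
  cosα=0.5000 sinα=0.8660 | (4,3) | tMaxX 0.9800 tMaxY 0.6004 | tΔX 2.0000 tΔY 1.1547
    t=0.6004 [y] (4,4)
    t=0.9800 [x] (5,4) — stop
  → r_2 = 0.9800
beam 3: φ=45°, α=150°
  cosα=-0.8660 sinα=0.5000 | (4,3) | tMaxX 0.5889 tMaxY 1.0400 | tΔX 1.1547 tΔY 2.0000
    t=0.5889 [x] (3,3)
    t=1.0400 [y] (3,4)
    t=1.7436 [x] (2,4)
    t=2.8983 [x] (1,4) — stop
  → r_3 = 2.8983
beam 4: φ=90°, α=195°
  cosα=-0.9659 sinα=-0.2588 | (4,3) | tMaxX 0.5280 tMaxY 1.8546 | tΔX 1.0353 tΔY 3.8637
    t=0.5280 [x] (3,3)
    t=1.5633 [x] (2,3)
    t=1.8546 [y] (2,2)
    t=2.5985 [x] (1,2)
    t=3.6338 [x] (0,2) — stop
  → r_4 = 3.6338

ranges = [0.5073, 0.9800, 2.8983, 3.6338]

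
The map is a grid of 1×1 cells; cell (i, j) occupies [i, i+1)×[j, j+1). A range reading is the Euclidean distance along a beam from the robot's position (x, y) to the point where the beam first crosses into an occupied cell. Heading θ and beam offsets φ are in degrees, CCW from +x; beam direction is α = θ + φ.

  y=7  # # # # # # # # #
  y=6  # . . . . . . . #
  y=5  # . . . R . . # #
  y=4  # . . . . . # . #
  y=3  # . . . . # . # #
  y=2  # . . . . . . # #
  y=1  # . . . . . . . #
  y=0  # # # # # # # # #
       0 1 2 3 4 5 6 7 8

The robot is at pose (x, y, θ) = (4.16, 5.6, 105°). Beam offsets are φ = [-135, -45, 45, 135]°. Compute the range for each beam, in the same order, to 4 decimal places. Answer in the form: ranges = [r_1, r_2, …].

ranges = [2.1246, 1.6166, 2.8000, 5.3116]

beam 1: φ=-135°, α=330°
  d=(0.8660,-0.5000)  start (4,5)  tX=0.9699 tY=1.2000  stride 1/|dx|=1.1547 1/|dy|=2.0000
    cross x-line → (5,5), t=0.9699
    cross y-line → (5,4), t=1.2000
    cross x-line → (6,4), t=2.1246 (wall)
  → r_1 = 2.1246
beam 2: φ=-45°, α=60°
  d=(0.5000,0.8660)  start (4,5)  tX=1.6800 tY=0.4619  stride 1/|dx|=2.0000 1/|dy|=1.1547
    cross y-line → (4,6), t=0.4619
    cross y-line → (4,7), t=1.6166 (wall)
  → r_2 = 1.6166
beam 3: φ=45°, α=150°
  d=(-0.8660,0.5000)  start (4,5)  tX=0.1848 tY=0.8000  stride 1/|dx|=1.1547 1/|dy|=2.0000
    cross x-line → (3,5), t=0.1848
    cross y-line → (3,6), t=0.8000
    cross x-line → (2,6), t=1.3395
    cross x-line → (1,6), t=2.4942
    cross y-line → (1,7), t=2.8000 (wall)
  → r_3 = 2.8000
beam 4: φ=135°, α=240°
  d=(-0.5000,-0.8660)  start (4,5)  tX=0.3200 tY=0.6928  stride 1/|dx|=2.0000 1/|dy|=1.1547
    cross x-line → (3,5), t=0.3200
    cross y-line → (3,4), t=0.6928
    cross y-line → (3,3), t=1.8475
    cross x-line → (2,3), t=2.3200
    cross y-line → (2,2), t=3.0022
    cross y-line → (2,1), t=4.1569
    cross x-line → (1,1), t=4.3200
    cross y-line → (1,0), t=5.3116 (wall)
  → r_4 = 5.3116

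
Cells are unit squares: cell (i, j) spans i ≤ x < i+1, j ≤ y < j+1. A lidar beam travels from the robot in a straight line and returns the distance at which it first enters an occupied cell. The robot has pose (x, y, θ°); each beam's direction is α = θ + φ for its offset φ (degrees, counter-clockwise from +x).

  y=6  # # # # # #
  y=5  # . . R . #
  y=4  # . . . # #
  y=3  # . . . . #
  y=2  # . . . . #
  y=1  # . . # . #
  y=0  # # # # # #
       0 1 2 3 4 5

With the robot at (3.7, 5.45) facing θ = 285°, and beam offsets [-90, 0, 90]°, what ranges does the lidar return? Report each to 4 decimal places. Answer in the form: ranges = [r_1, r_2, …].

beam 1: φ=-90°, α=195°
  direction (-0.9659, -0.2588); cell (3,5); t to first gridline: x 0.7247, y 1.7387 (then +1.0353 / +3.8637)
    (2,5) via x @ 0.7247
    (2,4) via y @ 1.7387
    (1,4) via x @ 1.7600
    (0,4) via x @ 2.7952  # hit
  → r_1 = 2.7952
beam 2: φ=0°, α=285°
  direction (0.2588, -0.9659); cell (3,5); t to first gridline: x 1.1591, y 0.4659 (then +3.8637 / +1.0353)
    (3,4) via y @ 0.4659
    (4,4) via x @ 1.1591  # hit
  → r_2 = 1.1591
beam 3: φ=90°, α=15°
  direction (0.9659, 0.2588); cell (3,5); t to first gridline: x 0.3106, y 2.1250 (then +1.0353 / +3.8637)
    (4,5) via x @ 0.3106
    (5,5) via x @ 1.3459  # hit
  → r_3 = 1.3459

ranges = [2.7952, 1.1591, 1.3459]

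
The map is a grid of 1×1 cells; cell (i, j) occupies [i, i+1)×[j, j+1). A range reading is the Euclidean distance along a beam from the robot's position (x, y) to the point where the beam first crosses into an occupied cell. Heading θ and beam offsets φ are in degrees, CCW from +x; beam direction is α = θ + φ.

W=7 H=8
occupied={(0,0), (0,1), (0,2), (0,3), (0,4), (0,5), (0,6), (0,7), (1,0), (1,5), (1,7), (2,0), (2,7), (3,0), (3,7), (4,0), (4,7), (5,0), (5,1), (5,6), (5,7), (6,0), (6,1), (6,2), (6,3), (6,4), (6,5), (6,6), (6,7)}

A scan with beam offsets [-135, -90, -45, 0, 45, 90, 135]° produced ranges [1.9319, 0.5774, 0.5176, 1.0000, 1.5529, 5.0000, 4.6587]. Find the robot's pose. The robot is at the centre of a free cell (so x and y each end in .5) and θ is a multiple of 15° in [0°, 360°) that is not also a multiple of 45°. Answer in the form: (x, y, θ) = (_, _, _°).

(x, y, θ) = (5.5, 4.5, 60°)

Candidates: 27 free-cell centres × 16 headings = 432 poses. Raycast each; keep the one whose scan matches to 4 dp.
  (5.5, 5.5, 195°): beam 1 = 0.5774 ≠ 1.9319 ✗
  (4.5, 1.5, 210°): beam 1 = 4.6587 ≠ 1.9319 ✗
  (2.5, 1.5, 165°): beam 1 = 4.0415 ≠ 1.9319 ✗
  (3.5, 6.5, 210°): beam 1 = 0.5176 ≠ 1.9319 ✗
  …
  (5.5, 4.5, 60°): r_1=1.9319, r_2=0.5774, r_3=0.5176, r_4=1.0000, r_5=1.5529, r_6=5.0000, r_7=4.6587 — all match ✓
Only this pose fits every beam.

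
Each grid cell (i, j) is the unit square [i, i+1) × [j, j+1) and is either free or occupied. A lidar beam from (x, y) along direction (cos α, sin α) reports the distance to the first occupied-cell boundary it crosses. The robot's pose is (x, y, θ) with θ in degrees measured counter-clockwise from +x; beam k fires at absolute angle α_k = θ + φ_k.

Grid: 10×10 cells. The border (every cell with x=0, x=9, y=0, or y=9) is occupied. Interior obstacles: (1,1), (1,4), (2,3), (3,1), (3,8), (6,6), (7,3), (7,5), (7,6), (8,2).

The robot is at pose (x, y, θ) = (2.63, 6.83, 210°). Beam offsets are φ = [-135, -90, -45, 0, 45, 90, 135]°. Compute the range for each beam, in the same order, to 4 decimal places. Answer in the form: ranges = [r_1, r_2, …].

beam 1: φ=-135°, α=75°
  d=(0.2588,0.9659)  start (2,6)  tX=1.4296 tY=0.1760  stride 1/|dx|=3.8637 1/|dy|=1.0353
    cross y-line → (2,7), t=0.1760
    cross y-line → (2,8), t=1.2113
    cross x-line → (3,8), t=1.4296 (wall)
  → r_1 = 1.4296
beam 2: φ=-90°, α=120°
  d=(-0.5000,0.8660)  start (2,6)  tX=1.2600 tY=0.1963  stride 1/|dx|=2.0000 1/|dy|=1.1547
    cross y-line → (2,7), t=0.1963
    cross x-line → (1,7), t=1.2600
    cross y-line → (1,8), t=1.3510
    cross y-line → (1,9), t=2.5057 (wall)
  → r_2 = 2.5057
beam 3: φ=-45°, α=165°
  d=(-0.9659,0.2588)  start (2,6)  tX=0.6522 tY=0.6568  stride 1/|dx|=1.0353 1/|dy|=3.8637
    cross x-line → (1,6), t=0.6522
    cross y-line → (1,7), t=0.6568
    cross x-line → (0,7), t=1.6875 (wall)
  → r_3 = 1.6875
beam 4: φ=0°, α=210°
  d=(-0.8660,-0.5000)  start (2,6)  tX=0.7275 tY=1.6600  stride 1/|dx|=1.1547 1/|dy|=2.0000
    cross x-line → (1,6), t=0.7275
    cross y-line → (1,5), t=1.6600
    cross x-line → (0,5), t=1.8822 (wall)
  → r_4 = 1.8822
beam 5: φ=45°, α=255°
  d=(-0.2588,-0.9659)  start (2,6)  tX=2.4341 tY=0.8593  stride 1/|dx|=3.8637 1/|dy|=1.0353
    cross y-line → (2,5), t=0.8593
    cross y-line → (2,4), t=1.8946
    cross x-line → (1,4), t=2.4341 (wall)
  → r_5 = 2.4341
beam 6: φ=90°, α=300°
  d=(0.5000,-0.8660)  start (2,6)  tX=0.7400 tY=0.9584  stride 1/|dx|=2.0000 1/|dy|=1.1547
    cross x-line → (3,6), t=0.7400
    cross y-line → (3,5), t=0.9584
    cross y-line → (3,4), t=2.1131
    cross x-line → (4,4), t=2.7400
    cross y-line → (4,3), t=3.2678
    cross y-line → (4,2), t=4.4225
    cross x-line → (5,2), t=4.7400
    cross y-line → (5,1), t=5.5772
    cross y-line → (5,0), t=6.7319 (wall)
  → r_6 = 6.7319
beam 7: φ=135°, α=345°
  d=(0.9659,-0.2588)  start (2,6)  tX=0.3831 tY=3.2069  stride 1/|dx|=1.0353 1/|dy|=3.8637
    cross x-line → (3,6), t=0.3831
    cross x-line → (4,6), t=1.4183
    cross x-line → (5,6), t=2.4536
    cross y-line → (5,5), t=3.2069
    cross x-line → (6,5), t=3.4889
    cross x-line → (7,5), t=4.5242 (wall)
  → r_7 = 4.5242

ranges = [1.4296, 2.5057, 1.6875, 1.8822, 2.4341, 6.7319, 4.5242]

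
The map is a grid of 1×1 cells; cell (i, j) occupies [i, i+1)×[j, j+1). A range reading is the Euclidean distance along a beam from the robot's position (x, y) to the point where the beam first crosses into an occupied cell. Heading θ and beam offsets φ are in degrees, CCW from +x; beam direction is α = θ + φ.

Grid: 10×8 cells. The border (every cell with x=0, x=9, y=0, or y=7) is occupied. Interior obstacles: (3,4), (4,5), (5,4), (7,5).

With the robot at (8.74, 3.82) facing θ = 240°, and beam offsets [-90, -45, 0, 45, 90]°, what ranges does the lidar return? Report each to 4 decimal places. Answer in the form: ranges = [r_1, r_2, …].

ranges = [4.3186, 8.0130, 3.2563, 1.0046, 0.3002]

beam 1: φ=-90°, α=150°
  cosα=-0.8660 sinα=0.5000 | (8,3) | tMaxX 0.8545 tMaxY 0.3600 | tΔX 1.1547 tΔY 2.0000
    t=0.3600 [y] (8,4)
    t=0.8545 [x] (7,4)
    t=2.0092 [x] (6,4)
    t=2.3600 [y] (6,5)
    t=3.1639 [x] (5,5)
    t=4.3186 [x] (4,5) — stop
  → r_1 = 4.3186
beam 2: φ=-45°, α=195°
  cosα=-0.9659 sinα=-0.2588 | (8,3) | tMaxX 0.7661 tMaxY 3.1682 | tΔX 1.0353 tΔY 3.8637
    t=0.7661 [x] (7,3)
    t=1.8014 [x] (6,3)
    t=2.8367 [x] (5,3)
    t=3.1682 [y] (5,2)
    t=3.8719 [x] (4,2)
    t=4.9072 [x] (3,2)
    t=5.9425 [x] (2,2)
    t=6.9778 [x] (1,2)
    t=7.0319 [y] (1,1)
    t=8.0130 [x] (0,1) — stop
  → r_2 = 8.0130
beam 3: φ=0°, α=240°
  cosα=-0.5000 sinα=-0.8660 | (8,3) | tMaxX 1.4800 tMaxY 0.9469 | tΔX 2.0000 tΔY 1.1547
    t=0.9469 [y] (8,2)
    t=1.4800 [x] (7,2)
    t=2.1016 [y] (7,1)
    t=3.2563 [y] (7,0) — stop
  → r_3 = 3.2563
beam 4: φ=45°, α=285°
  cosα=0.2588 sinα=-0.9659 | (8,3) | tMaxX 1.0046 tMaxY 0.8489 | tΔX 3.8637 tΔY 1.0353
    t=0.8489 [y] (8,2)
    t=1.0046 [x] (9,2) — stop
  → r_4 = 1.0046
beam 5: φ=90°, α=330°
  cosα=0.8660 sinα=-0.5000 | (8,3) | tMaxX 0.3002 tMaxY 1.6400 | tΔX 1.1547 tΔY 2.0000
    t=0.3002 [x] (9,3) — stop
  → r_5 = 0.3002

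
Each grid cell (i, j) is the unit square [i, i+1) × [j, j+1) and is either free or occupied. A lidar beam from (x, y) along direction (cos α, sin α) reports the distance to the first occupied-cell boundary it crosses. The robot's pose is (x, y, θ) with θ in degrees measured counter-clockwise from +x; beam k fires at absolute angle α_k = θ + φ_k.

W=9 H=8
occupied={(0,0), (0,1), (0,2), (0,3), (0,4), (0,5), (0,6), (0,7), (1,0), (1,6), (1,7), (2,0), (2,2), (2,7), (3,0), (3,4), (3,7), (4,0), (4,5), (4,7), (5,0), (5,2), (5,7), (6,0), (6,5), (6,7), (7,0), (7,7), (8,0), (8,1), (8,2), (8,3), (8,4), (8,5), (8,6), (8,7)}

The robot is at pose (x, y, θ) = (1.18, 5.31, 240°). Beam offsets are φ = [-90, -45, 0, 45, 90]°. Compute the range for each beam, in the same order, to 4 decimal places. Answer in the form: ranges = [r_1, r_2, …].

ranges = [0.2078, 0.1863, 0.3600, 3.1682, 2.1016]

beam 1: φ=-90°, α=150°
  d=(-0.8660,0.5000)  start (1,5)  tX=0.2078 tY=1.3800  stride 1/|dx|=1.1547 1/|dy|=2.0000
    cross x-line → (0,5), t=0.2078 (wall)
  → r_1 = 0.2078
beam 2: φ=-45°, α=195°
  d=(-0.9659,-0.2588)  start (1,5)  tX=0.1863 tY=1.1977  stride 1/|dx|=1.0353 1/|dy|=3.8637
    cross x-line → (0,5), t=0.1863 (wall)
  → r_2 = 0.1863
beam 3: φ=0°, α=240°
  d=(-0.5000,-0.8660)  start (1,5)  tX=0.3600 tY=0.3580  stride 1/|dx|=2.0000 1/|dy|=1.1547
    cross y-line → (1,4), t=0.3580
    cross x-line → (0,4), t=0.3600 (wall)
  → r_3 = 0.3600
beam 4: φ=45°, α=285°
  d=(0.2588,-0.9659)  start (1,5)  tX=3.1682 tY=0.3209  stride 1/|dx|=3.8637 1/|dy|=1.0353
    cross y-line → (1,4), t=0.3209
    cross y-line → (1,3), t=1.3562
    cross y-line → (1,2), t=2.3915
    cross x-line → (2,2), t=3.1682 (wall)
  → r_4 = 3.1682
beam 5: φ=90°, α=330°
  d=(0.8660,-0.5000)  start (1,5)  tX=0.9469 tY=0.6200  stride 1/|dx|=1.1547 1/|dy|=2.0000
    cross y-line → (1,4), t=0.6200
    cross x-line → (2,4), t=0.9469
    cross x-line → (3,4), t=2.1016 (wall)
  → r_5 = 2.1016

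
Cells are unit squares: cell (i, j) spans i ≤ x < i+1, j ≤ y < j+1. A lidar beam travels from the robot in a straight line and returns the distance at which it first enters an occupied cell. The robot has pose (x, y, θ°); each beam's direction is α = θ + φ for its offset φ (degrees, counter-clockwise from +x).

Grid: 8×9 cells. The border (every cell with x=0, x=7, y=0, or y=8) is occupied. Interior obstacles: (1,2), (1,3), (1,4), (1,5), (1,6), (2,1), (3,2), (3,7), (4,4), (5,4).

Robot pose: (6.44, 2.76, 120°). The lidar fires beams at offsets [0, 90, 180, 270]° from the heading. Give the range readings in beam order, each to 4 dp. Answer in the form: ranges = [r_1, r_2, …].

ranges = [1.4318, 3.5200, 1.1200, 0.6466]

beam 1: φ=0°, α=120°
  d=(-0.5000,0.8660)  start (6,2)  tX=0.8800 tY=0.2771  stride 1/|dx|=2.0000 1/|dy|=1.1547
    cross y-line → (6,3), t=0.2771
    cross x-line → (5,3), t=0.8800
    cross y-line → (5,4), t=1.4318 (wall)
  → r_1 = 1.4318
beam 2: φ=90°, α=210°
  d=(-0.8660,-0.5000)  start (6,2)  tX=0.5081 tY=1.5200  stride 1/|dx|=1.1547 1/|dy|=2.0000
    cross x-line → (5,2), t=0.5081
    cross y-line → (5,1), t=1.5200
    cross x-line → (4,1), t=1.6628
    cross x-line → (3,1), t=2.8175
    cross y-line → (3,0), t=3.5200 (wall)
  → r_2 = 3.5200
beam 3: φ=180°, α=300°
  d=(0.5000,-0.8660)  start (6,2)  tX=1.1200 tY=0.8776  stride 1/|dx|=2.0000 1/|dy|=1.1547
    cross y-line → (6,1), t=0.8776
    cross x-line → (7,1), t=1.1200 (wall)
  → r_3 = 1.1200
beam 4: φ=270°, α=30°
  d=(0.8660,0.5000)  start (6,2)  tX=0.6466 tY=0.4800  stride 1/|dx|=1.1547 1/|dy|=2.0000
    cross y-line → (6,3), t=0.4800
    cross x-line → (7,3), t=0.6466 (wall)
  → r_4 = 0.6466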